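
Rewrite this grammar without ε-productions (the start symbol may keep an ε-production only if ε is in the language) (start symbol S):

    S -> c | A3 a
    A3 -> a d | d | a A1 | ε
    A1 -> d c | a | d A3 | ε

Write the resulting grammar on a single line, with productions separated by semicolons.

Nullable set = {A1, A3}.
ε ∉ L(G), so no ε-production is kept.
Add the nullable-subset variants: S → A3 a gives A3 a | a. A3 → a A1 gives a A1 | a. A1 → d A3 gives d A3 | d.

S -> c | A3 a | a; A3 -> a d | d | a A1 | a; A1 -> d c | a | d A3 | d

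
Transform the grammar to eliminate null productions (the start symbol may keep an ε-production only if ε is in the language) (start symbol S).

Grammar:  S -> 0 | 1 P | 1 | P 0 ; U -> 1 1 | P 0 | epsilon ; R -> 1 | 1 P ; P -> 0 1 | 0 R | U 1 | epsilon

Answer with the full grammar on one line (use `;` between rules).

Nullable nonterminals: {P, U}.
ε ∉ L(G), so no ε-production is kept.
Add the nullable-subset variants: S → 1 P gives 1 P | 1. U → P 0 gives P 0 | 0. P → U 1 gives U 1 | 1.

S -> 0 | 1 P | 1 | P 0; U -> 1 1 | P 0 | 0; R -> 1 | 1 P; P -> 0 1 | 0 R | U 1 | 1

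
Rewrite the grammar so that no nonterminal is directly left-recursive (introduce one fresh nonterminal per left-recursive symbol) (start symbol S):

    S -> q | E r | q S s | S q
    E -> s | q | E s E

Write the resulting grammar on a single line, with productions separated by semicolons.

S, E are directly left-recursive.
For S: α = {q}, β = {q, E r, q S s}. Rewrite as S → β S' and S' → α S' | ε.
For E: α = {s E}, β = {s, q}. Rewrite as E → β E' and E' → α E' | ε.

S -> q S' | E r S' | q S s S'; E -> s E' | q E'; S' -> q S' | ε; E' -> s E E' | ε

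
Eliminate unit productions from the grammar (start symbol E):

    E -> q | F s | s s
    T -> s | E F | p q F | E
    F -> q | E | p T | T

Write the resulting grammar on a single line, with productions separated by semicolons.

E -> q | F s | s s; T -> q | F s | s s | s | E F | p q F; F -> q | F s | s s | p T | s | E F | p q F

Unit pairs: F ⇒* {E, T}; T ⇒* {E}.
For every A with A ⇒* B via unit rules, add B's non-unit alternatives to A; then delete every rule of the form X → Y.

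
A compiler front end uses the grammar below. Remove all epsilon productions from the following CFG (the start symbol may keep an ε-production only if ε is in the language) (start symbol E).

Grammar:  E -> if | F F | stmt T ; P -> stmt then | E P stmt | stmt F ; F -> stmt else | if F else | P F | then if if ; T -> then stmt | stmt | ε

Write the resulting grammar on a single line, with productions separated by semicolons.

E -> if | F F | stmt T | stmt; P -> stmt then | E P stmt | stmt F; F -> stmt else | if F else | P F | then if if; T -> then stmt | stmt

Nullable nonterminals: {T}.
ε ∉ L(G), so no ε-production is kept.
Expand every rule over subsets of its nullable positions: E → stmt T gives stmt T | stmt.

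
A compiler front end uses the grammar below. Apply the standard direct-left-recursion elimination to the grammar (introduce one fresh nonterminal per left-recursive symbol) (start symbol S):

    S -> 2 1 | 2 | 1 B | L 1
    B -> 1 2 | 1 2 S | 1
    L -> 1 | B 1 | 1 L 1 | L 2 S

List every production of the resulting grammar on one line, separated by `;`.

L is directly left-recursive.
For L: α = {2 S}, β = {1, B 1, 1 L 1}. Rewrite as L → β L' and L' → α L' | ε.

S -> 2 1 | 2 | 1 B | L 1; B -> 1 2 | 1 2 S | 1; L -> 1 L' | B 1 L' | 1 L 1 L'; L' -> 2 S L' | eps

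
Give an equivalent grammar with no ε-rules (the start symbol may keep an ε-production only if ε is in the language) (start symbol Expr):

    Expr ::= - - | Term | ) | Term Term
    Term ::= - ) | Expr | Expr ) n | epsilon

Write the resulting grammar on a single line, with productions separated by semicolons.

Expr ::= - - | Term | ) | Term Term | epsilon; Term ::= - ) | Expr | Expr ) n | ) n

Nullable set = {Expr, Term}.
ε ∈ L(G) since Expr is nullable, so keep Expr → ε.
Expand every rule over subsets of its nullable positions: Term → Expr ) n gives Expr ) n | ) n.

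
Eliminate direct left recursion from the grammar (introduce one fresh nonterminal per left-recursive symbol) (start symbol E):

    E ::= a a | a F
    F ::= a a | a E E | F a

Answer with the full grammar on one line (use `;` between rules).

E ::= a a | a F; F ::= a a F' | a E E F'; F' ::= a F' | ε

Left recursion appears on F.
For F: α = {a}, β = {a a, a E E}. Rewrite as F → β F' and F' → α F' | ε.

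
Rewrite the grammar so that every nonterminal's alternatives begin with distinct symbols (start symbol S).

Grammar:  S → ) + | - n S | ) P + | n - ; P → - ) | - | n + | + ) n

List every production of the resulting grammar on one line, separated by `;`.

S has alternatives sharing prefix ')': factor to S → ) S' with S' → + | P +.
P has alternatives sharing prefix '-': factor to P → - P' with P' → ) | ε.

S → - n S | n - | ) S'; P → n + | + ) n | - P'; S' → + | P +; P' → ) | ε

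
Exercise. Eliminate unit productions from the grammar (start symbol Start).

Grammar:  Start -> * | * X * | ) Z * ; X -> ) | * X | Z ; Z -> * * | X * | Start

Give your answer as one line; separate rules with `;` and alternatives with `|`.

Start -> * | * X * | ) Z *; X -> * * | X * | * | * X * | ) Z * | ) | * X; Z -> * * | X * | * | * X * | ) Z *

Unit pairs: X ⇒* {Start, Z}; Z ⇒* {Start}.
For each unit pair (A, B), copy every non-unit production of B to A, then drop all unit productions.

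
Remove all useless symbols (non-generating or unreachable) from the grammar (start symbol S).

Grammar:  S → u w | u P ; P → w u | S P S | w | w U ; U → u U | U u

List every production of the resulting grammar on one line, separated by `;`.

Generating nonterminals: {P, S}.
Reachable from S after that: {P, S}.
Removed useless symbols: {U} and every production mentioning them.

S → u w | u P; P → w u | S P S | w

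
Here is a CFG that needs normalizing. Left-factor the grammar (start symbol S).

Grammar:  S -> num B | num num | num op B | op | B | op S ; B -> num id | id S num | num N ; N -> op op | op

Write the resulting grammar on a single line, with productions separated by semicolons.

S -> B | num S' | op S''; B -> id S num | num B'; N -> op N'; S' -> B | num | op B; S'' -> ε | S; B' -> id | N; N' -> op | ε

S has alternatives sharing prefix 'num': factor to S → num S' with S' → B | num | op B.
S has alternatives sharing prefix 'op': factor to S → op S'' with S'' → ε | S.
B has alternatives sharing prefix 'num': factor to B → num B' with B' → id | N.
N has alternatives sharing prefix 'op': factor to N → op N' with N' → op | ε.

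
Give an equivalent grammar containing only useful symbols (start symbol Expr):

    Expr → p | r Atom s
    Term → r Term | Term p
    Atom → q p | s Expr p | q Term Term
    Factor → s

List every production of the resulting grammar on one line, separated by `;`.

Generating nonterminals: {Atom, Expr, Factor}.
Reachable from Expr after that: {Atom, Expr}.
Removed useless symbols: {Factor, Term} and every production mentioning them.

Expr → p | r Atom s; Atom → q p | s Expr p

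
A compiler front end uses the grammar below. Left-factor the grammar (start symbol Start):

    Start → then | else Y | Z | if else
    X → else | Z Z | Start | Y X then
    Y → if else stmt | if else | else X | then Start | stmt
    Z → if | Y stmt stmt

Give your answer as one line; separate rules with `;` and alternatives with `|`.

Start → then | else Y | Z | if else; X → else | Z Z | Start | Y X then; Y → else X | then Start | stmt | if else Y1; Z → if | Y stmt stmt; Y1 → stmt | ε

Y has alternatives sharing prefix 'if else': factor to Y → if else Y1 with Y1 → stmt | ε.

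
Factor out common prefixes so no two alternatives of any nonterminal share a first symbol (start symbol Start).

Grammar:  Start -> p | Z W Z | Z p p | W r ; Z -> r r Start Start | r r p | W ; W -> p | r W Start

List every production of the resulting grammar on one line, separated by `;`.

Start has alternatives sharing prefix 'Z': factor to Start → Z Start1 with Start1 → W Z | p p.
Z has alternatives sharing prefix 'r r': factor to Z → r r Z1 with Z1 → Start Start | p.

Start -> p | W r | Z Start1; Z -> W | r r Z1; W -> p | r W Start; Start1 -> W Z | p p; Z1 -> Start Start | p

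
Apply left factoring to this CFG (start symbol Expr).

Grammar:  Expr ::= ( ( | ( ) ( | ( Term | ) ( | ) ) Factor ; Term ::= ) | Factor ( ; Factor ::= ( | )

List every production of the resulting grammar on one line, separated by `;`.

Expr ::= ( Expr1 | ) Expr2; Term ::= ) | Factor (; Factor ::= ( | ); Expr1 ::= ( | ) ( | Term; Expr2 ::= ( | ) Factor

Expr has alternatives sharing prefix '(': factor to Expr → ( Expr1 with Expr1 → ( | ) ( | Term.
Expr has alternatives sharing prefix ')': factor to Expr → ) Expr2 with Expr2 → ( | ) Factor.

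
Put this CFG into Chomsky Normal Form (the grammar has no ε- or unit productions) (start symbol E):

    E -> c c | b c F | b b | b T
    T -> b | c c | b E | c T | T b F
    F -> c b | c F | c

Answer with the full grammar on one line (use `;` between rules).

E -> X1 X1 | X2 Y1 | X2 X2 | X2 T; T -> b | X1 X1 | X2 E | X1 T | T Y2; F -> X1 X2 | X1 F | c; X1 -> c; X2 -> b; Y1 -> X1 F; Y2 -> X2 F

Introduce a nonterminal for each terminal appearing in a rule of length ≥ 2: X1 → c, X2 → b.
Binarize each right-hand side of length ≥ 3 by chaining fresh nonterminals (Y1, Y2, …): affected rules were E → X2 X1 F; T → T X2 F.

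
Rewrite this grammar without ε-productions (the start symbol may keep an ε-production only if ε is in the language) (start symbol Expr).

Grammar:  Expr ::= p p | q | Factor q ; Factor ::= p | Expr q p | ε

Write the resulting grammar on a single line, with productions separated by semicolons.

Expr ::= p p | q | Factor q; Factor ::= p | Expr q p

Nullable nonterminals: {Factor}.
ε ∉ L(G), so no ε-production is kept.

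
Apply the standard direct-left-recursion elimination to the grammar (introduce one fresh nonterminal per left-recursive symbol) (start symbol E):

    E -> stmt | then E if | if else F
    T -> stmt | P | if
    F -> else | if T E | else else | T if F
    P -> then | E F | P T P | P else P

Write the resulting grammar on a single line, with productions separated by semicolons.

Left recursion appears on P.
For P: α = {T P, else P}, β = {then, E F}. Rewrite as P → β P' and P' → α P' | ε.

E -> stmt | then E if | if else F; T -> stmt | P | if; F -> else | if T E | else else | T if F; P -> then P' | E F P'; P' -> T P P' | else P P' | ε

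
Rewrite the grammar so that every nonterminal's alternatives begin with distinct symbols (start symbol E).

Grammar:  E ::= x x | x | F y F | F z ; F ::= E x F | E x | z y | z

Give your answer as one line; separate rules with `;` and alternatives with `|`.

E ::= x E' | F E''; F ::= E x F' | z F''; E' ::= x | ε; E'' ::= y F | z; F' ::= F | ε; F'' ::= y | ε

E has alternatives sharing prefix 'x': factor to E → x E' with E' → x | ε.
E has alternatives sharing prefix 'F': factor to E → F E'' with E'' → y F | z.
F has alternatives sharing prefix 'E x': factor to F → E x F' with F' → F | ε.
F has alternatives sharing prefix 'z': factor to F → z F'' with F'' → y | ε.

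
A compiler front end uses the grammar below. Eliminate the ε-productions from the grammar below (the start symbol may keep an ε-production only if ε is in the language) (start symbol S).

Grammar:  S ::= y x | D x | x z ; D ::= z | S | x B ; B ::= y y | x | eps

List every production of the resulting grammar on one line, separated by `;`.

The nullable symbols are {B}.
ε ∉ L(G), so no ε-production is kept.
Expand every rule over subsets of its nullable positions: D → x B gives x B | x.

S ::= y x | D x | x z; D ::= z | S | x B | x; B ::= y y | x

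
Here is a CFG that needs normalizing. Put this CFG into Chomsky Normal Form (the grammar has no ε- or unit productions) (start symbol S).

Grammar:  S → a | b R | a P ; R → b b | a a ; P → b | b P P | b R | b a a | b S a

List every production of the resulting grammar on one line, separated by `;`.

S → a | X1 R | X2 P; R → X1 X1 | X2 X2; P → b | X1 Y1 | X1 R | X1 Y2 | X1 Y3; X1 → b; X2 → a; Y1 → P P; Y2 → X2 X2; Y3 → S X2

Introduce a nonterminal for each terminal appearing in a rule of length ≥ 2: X1 → b, X2 → a.
Binarize each right-hand side of length ≥ 3 by chaining fresh nonterminals (Y1, Y2, …): affected rules were P → X1 P P; P → X1 X2 X2; P → X1 S X2.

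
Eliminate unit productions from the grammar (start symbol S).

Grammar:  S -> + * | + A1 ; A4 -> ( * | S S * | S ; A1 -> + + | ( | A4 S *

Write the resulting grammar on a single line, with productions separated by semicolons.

Unit pairs: A4 ⇒* {S}.
For each unit pair (A, B), copy every non-unit production of B to A, then drop all unit productions.

S -> + * | + A1; A4 -> ( * | S S * | + * | + A1; A1 -> + + | ( | A4 S *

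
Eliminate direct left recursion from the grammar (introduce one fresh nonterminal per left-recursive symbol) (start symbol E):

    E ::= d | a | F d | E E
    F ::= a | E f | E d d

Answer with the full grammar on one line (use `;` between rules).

E is directly left-recursive.
For E: α = {E}, β = {d, a, F d}. Rewrite as E → β E' and E' → α E' | ε.

E ::= d E' | a E' | F d E'; F ::= a | E f | E d d; E' ::= E E' | eps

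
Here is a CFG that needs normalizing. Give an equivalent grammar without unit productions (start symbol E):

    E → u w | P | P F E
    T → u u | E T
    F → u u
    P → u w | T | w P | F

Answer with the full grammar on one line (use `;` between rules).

E → u w | P F E | u u | w P | E T; T → u u | E T; F → u u; P → u u | u w | w P | E T

Unit pairs: E ⇒* {F, P, T}; P ⇒* {F, T}.
Replace each nonterminal's rules with the union of the non-unit rules of every nonterminal it unit-derives.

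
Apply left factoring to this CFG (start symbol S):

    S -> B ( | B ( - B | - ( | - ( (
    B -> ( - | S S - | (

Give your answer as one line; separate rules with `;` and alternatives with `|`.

S has alternatives sharing prefix 'B (': factor to S → B ( S' with S' → ε | - B.
S has alternatives sharing prefix '- (': factor to S → - ( S'' with S'' → ε | (.
B has alternatives sharing prefix '(': factor to B → ( B' with B' → - | ε.

S -> B ( S' | - ( S''; B -> S S - | ( B'; S' -> eps | - B; S'' -> eps | (; B' -> - | eps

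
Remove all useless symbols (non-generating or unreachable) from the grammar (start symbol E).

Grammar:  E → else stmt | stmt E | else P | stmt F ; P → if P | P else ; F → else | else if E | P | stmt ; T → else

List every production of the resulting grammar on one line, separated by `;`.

E → else stmt | stmt E | stmt F; F → else | else if E | stmt

Generating nonterminals: {E, F, T}.
Reachable from E after that: {E, F}.
Removed useless symbols: {P, T} and every production mentioning them.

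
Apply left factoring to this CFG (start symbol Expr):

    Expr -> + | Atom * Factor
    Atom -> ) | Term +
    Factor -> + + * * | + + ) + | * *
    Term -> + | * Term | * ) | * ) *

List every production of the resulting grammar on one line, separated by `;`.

Expr -> + | Atom * Factor; Atom -> ) | Term +; Factor -> * * | + + Factor1; Term -> + | * Term1; Factor1 -> * * | ) +; Term1 -> Term | ) Term11; Term11 -> ε | *

Factor has alternatives sharing prefix '+ +': factor to Factor → + + Factor1 with Factor1 → * * | ) +.
Term has alternatives sharing prefix '*': factor to Term → * Term1 with Term1 → Term | ) | ) *.
Term1 has alternatives sharing prefix ')': factor to Term1 → ) Term11 with Term11 → ε | *.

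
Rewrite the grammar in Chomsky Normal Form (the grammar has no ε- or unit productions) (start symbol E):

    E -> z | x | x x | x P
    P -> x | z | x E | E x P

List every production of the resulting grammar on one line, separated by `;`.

Introduce a nonterminal for each terminal appearing in a rule of length ≥ 2: X1 → x.
Binarize each right-hand side of length ≥ 3 by chaining fresh nonterminals (Y1, Y2, …): affected rules were P → E X1 P.

E -> z | x | X1 X1 | X1 P; P -> x | z | X1 E | E Y1; X1 -> x; Y1 -> X1 P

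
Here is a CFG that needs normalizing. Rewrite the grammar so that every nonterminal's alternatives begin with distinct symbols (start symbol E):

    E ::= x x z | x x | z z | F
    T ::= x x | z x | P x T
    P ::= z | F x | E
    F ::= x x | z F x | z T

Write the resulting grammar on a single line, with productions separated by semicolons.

E has alternatives sharing prefix 'x x': factor to E → x x E' with E' → z | ε.
F has alternatives sharing prefix 'z': factor to F → z F' with F' → F x | T.

E ::= z z | F | x x E'; T ::= x x | z x | P x T; P ::= z | F x | E; F ::= x x | z F'; E' ::= z | ε; F' ::= F x | T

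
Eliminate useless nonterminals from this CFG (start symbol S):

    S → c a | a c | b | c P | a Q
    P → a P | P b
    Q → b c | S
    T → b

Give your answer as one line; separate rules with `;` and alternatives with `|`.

S → c a | a c | b | a Q; Q → b c | S

Generating nonterminals: {Q, S, T}.
Reachable from S after that: {Q, S}.
Removed useless symbols: {P, T} and every production mentioning them.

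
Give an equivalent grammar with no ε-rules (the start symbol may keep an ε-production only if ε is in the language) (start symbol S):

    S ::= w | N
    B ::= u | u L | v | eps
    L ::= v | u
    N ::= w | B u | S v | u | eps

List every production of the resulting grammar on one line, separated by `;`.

Nullable nonterminals: {B, N, S}.
ε ∈ L(G) since S is nullable, so keep S → ε.
Add the nullable-subset variants: N → B u gives B u | u. N → S v gives S v | v.

S ::= w | N | eps; B ::= u | u L | v; L ::= v | u; N ::= w | B u | u | S v | v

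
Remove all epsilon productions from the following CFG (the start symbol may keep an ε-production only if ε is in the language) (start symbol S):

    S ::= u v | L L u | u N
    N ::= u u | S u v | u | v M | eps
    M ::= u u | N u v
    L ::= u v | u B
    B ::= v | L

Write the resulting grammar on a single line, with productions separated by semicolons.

The nullable symbols are {N}.
ε ∉ L(G), so no ε-production is kept.
Expand every rule over subsets of its nullable positions: S → u N gives u N | u. M → N u v gives N u v | u v.

S ::= u v | L L u | u N | u; N ::= u u | S u v | u | v M; M ::= u u | N u v | u v; L ::= u v | u B; B ::= v | L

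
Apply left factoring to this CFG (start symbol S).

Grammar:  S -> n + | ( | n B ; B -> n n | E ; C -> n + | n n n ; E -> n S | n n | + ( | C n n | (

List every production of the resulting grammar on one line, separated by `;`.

S has alternatives sharing prefix 'n': factor to S → n S' with S' → + | B.
C has alternatives sharing prefix 'n': factor to C → n C' with C' → + | n n.
E has alternatives sharing prefix 'n': factor to E → n E' with E' → S | n.

S -> ( | n S'; B -> n n | E; C -> n C'; E -> + ( | C n n | ( | n E'; S' -> + | B; C' -> + | n n; E' -> S | n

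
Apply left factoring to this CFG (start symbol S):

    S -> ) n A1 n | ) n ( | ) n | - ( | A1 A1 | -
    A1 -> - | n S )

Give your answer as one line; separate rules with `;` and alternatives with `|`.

S -> A1 A1 | ) n S' | - S''; A1 -> - | n S ); S' -> A1 n | ( | ε; S'' -> ( | ε

S has alternatives sharing prefix ') n': factor to S → ) n S' with S' → A1 n | ( | ε.
S has alternatives sharing prefix '-': factor to S → - S'' with S'' → ( | ε.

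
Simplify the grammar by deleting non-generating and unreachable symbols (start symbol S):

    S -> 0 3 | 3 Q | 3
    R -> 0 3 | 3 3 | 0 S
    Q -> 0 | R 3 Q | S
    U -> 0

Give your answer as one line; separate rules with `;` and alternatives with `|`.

S -> 0 3 | 3 Q | 3; R -> 0 3 | 3 3 | 0 S; Q -> 0 | R 3 Q | S

Generating nonterminals: {Q, R, S, U}.
Reachable from S after that: {Q, R, S}.
Removed useless symbols: {U} and every production mentioning them.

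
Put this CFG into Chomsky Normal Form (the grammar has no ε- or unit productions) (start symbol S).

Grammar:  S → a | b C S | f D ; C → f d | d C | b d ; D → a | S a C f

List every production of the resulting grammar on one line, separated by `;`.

S → a | X1 Y1 | X2 D; C → X2 X3 | X3 C | X1 X3; D → a | S Y2; X1 → b; X2 → f; X3 → d; X4 → a; Y1 → C S; Y2 → X4 Y3; Y3 → C X2

Introduce a nonterminal for each terminal appearing in a rule of length ≥ 2: X1 → b, X2 → f, X3 → d, X4 → a.
Binarize each right-hand side of length ≥ 3 by chaining fresh nonterminals (Y1, Y2, …): affected rules were S → X1 C S; D → S X4 C X2.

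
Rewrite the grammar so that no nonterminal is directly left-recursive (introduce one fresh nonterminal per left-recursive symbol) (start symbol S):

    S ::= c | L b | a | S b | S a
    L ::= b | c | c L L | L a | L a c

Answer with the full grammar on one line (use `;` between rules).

S ::= c S' | L b S' | a S'; L ::= b L' | c L' | c L L L'; S' ::= b S' | a S' | eps; L' ::= a L' | a c L' | eps

Directly left-recursive nonterminals: S, L.
For S: α = {b, a}, β = {c, L b, a}. Rewrite as S → β S' and S' → α S' | ε.
For L: α = {a, a c}, β = {b, c, c L L}. Rewrite as L → β L' and L' → α L' | ε.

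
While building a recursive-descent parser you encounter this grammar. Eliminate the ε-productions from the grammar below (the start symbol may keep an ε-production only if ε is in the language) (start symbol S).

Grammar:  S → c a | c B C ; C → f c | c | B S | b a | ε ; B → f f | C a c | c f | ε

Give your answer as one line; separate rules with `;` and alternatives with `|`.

Nullable nonterminals: {B, C}.
ε ∉ L(G), so no ε-production is kept.
Expand every rule over subsets of its nullable positions: S → c B C gives c B C | c B | c C | c. C → B S gives B S | S. B → C a c gives C a c | a c.

S → c a | c B C | c B | c C | c; C → f c | c | B S | S | b a; B → f f | C a c | a c | c f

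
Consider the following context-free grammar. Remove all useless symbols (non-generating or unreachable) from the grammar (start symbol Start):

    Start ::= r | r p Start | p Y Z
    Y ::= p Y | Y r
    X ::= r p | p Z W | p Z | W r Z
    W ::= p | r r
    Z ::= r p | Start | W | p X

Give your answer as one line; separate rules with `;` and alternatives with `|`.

Generating nonterminals: {Start, W, X, Z}.
Reachable from Start after that: {Start}.
Removed useless symbols: {W, X, Y, Z} and every production mentioning them.

Start ::= r | r p Start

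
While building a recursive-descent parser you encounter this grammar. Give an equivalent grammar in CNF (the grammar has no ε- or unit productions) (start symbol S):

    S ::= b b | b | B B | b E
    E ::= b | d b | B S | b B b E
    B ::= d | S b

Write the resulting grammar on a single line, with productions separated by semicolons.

Introduce a nonterminal for each terminal appearing in a rule of length ≥ 2: X1 → b, X2 → d.
Binarize each right-hand side of length ≥ 3 by chaining fresh nonterminals (Y1, Y2, …): affected rules were E → X1 B X1 E.

S ::= X1 X1 | b | B B | X1 E; E ::= b | X2 X1 | B S | X1 Y1; B ::= d | S X1; X1 ::= b; X2 ::= d; Y1 ::= B Y2; Y2 ::= X1 E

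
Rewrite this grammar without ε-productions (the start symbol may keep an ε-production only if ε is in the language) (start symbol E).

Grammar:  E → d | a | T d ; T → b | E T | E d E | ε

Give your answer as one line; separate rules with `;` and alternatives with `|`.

E → d | a | T d; T → b | E T | E | E d E

The nullable symbols are {T}.
ε ∉ L(G), so no ε-production is kept.
Expand every rule over subsets of its nullable positions: T → E T gives E T | E.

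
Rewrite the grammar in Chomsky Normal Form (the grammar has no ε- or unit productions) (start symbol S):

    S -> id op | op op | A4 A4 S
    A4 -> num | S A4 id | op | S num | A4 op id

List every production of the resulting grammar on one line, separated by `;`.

S -> X1 X2 | X2 X2 | A4 Y1; A4 -> num | S Y2 | op | S X3 | A4 Y3; X1 -> id; X2 -> op; X3 -> num; Y1 -> A4 S; Y2 -> A4 X1; Y3 -> X2 X1

Introduce a nonterminal for each terminal appearing in a rule of length ≥ 2: X1 → id, X2 → op, X3 → num.
Binarize each right-hand side of length ≥ 3 by chaining fresh nonterminals (Y1, Y2, …): affected rules were S → A4 A4 S; A4 → S A4 X1; A4 → A4 X2 X1.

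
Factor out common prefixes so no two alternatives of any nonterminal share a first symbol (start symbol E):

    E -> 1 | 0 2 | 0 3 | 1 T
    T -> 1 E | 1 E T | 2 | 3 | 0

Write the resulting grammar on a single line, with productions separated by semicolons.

E has alternatives sharing prefix '1': factor to E → 1 E' with E' → ε | T.
E has alternatives sharing prefix '0': factor to E → 0 E'' with E'' → 2 | 3.
T has alternatives sharing prefix '1 E': factor to T → 1 E T' with T' → ε | T.

E -> 1 E' | 0 E''; T -> 2 | 3 | 0 | 1 E T'; E' -> ε | T; E'' -> 2 | 3; T' -> ε | T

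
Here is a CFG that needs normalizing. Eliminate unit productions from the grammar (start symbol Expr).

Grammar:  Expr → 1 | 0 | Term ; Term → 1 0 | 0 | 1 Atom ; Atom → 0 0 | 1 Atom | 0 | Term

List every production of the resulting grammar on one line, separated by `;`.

Expr → 1 0 | 0 | 1 Atom | 1; Term → 1 0 | 0 | 1 Atom; Atom → 1 0 | 0 | 1 Atom | 0 0

Unit pairs: Atom ⇒* {Term}; Expr ⇒* {Term}.
For every A with A ⇒* B via unit rules, add B's non-unit alternatives to A; then delete every rule of the form X → Y.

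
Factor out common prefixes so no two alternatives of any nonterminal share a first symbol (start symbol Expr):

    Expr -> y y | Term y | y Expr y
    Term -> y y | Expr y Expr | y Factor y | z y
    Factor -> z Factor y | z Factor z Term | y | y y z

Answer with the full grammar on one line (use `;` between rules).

Expr has alternatives sharing prefix 'y': factor to Expr → y Expr1 with Expr1 → y | Expr y.
Term has alternatives sharing prefix 'y': factor to Term → y Term1 with Term1 → y | Factor y.
Factor has alternatives sharing prefix 'z Factor': factor to Factor → z Factor Factor1 with Factor1 → y | z Term.
Factor has alternatives sharing prefix 'y': factor to Factor → y Factor2 with Factor2 → ε | y z.

Expr -> Term y | y Expr1; Term -> Expr y Expr | z y | y Term1; Factor -> z Factor Factor1 | y Factor2; Expr1 -> y | Expr y; Term1 -> y | Factor y; Factor1 -> y | z Term; Factor2 -> ε | y z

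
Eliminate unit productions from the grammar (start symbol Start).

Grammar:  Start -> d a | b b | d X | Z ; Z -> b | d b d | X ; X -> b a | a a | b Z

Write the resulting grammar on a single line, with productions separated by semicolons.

Start -> b | d b d | d a | b b | d X | b a | a a | b Z; Z -> b | d b d | b a | a a | b Z; X -> b a | a a | b Z

Unit pairs: Start ⇒* {X, Z}; Z ⇒* {X}.
For each unit pair (A, B), copy every non-unit production of B to A, then drop all unit productions.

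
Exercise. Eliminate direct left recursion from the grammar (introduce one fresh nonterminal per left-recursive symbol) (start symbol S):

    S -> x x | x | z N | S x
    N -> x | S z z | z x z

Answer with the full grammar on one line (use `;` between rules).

S -> x x S' | x S' | z N S'; N -> x | S z z | z x z; S' -> x S' | ε

Left recursion appears on S.
For S: α = {x}, β = {x x, x, z N}. Rewrite as S → β S' and S' → α S' | ε.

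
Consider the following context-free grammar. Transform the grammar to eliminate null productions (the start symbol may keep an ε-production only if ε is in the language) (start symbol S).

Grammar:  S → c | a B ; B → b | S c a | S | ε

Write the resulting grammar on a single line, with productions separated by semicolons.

Nullable set = {B}.
ε ∉ L(G), so no ε-production is kept.
Add the nullable-subset variants: S → a B gives a B | a.

S → c | a B | a; B → b | S c a | S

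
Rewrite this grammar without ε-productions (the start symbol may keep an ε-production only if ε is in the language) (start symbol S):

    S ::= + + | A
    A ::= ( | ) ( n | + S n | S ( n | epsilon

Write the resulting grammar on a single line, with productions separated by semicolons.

Nullable set = {A, S}.
ε ∈ L(G) since S is nullable, so keep S → ε.
Add the nullable-subset variants: A → + S n gives + S n | + n. A → S ( n gives S ( n | ( n.

S ::= + + | A | epsilon; A ::= ( | ) ( n | + S n | + n | S ( n | ( n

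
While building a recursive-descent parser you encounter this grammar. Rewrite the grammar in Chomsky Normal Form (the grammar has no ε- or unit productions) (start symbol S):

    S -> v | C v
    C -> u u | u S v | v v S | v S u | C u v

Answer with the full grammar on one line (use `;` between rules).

Introduce a nonterminal for each terminal appearing in a rule of length ≥ 2: X1 → v, X2 → u.
Binarize each right-hand side of length ≥ 3 by chaining fresh nonterminals (Y1, Y2, …): affected rules were C → X2 S X1; C → X1 X1 S; C → X1 S X2; C → C X2 X1.

S -> v | C X1; C -> X2 X2 | X2 Y1 | X1 Y2 | X1 Y3 | C Y4; X1 -> v; X2 -> u; Y1 -> S X1; Y2 -> X1 S; Y3 -> S X2; Y4 -> X2 X1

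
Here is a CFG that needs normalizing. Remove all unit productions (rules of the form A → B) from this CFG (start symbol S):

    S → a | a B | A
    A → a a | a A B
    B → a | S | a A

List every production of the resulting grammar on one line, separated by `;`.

Unit pairs: B ⇒* {A, S}; S ⇒* {A}.
For each unit pair (A, B), copy every non-unit production of B to A, then drop all unit productions.

S → a | a B | a a | a A B; A → a a | a A B; B → a | a A | a B | a a | a A B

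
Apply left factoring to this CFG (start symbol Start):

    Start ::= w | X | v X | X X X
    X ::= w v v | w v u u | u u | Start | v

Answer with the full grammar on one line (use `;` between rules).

Start ::= w | v X | X Start1; X ::= u u | Start | v | w v X1; Start1 ::= ε | X X; X1 ::= v | u u

Start has alternatives sharing prefix 'X': factor to Start → X Start1 with Start1 → ε | X X.
X has alternatives sharing prefix 'w v': factor to X → w v X1 with X1 → v | u u.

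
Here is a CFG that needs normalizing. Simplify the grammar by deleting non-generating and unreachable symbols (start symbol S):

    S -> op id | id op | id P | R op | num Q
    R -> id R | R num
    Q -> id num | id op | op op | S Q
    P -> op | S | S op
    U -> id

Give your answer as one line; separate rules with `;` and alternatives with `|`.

S -> op id | id op | id P | num Q; Q -> id num | id op | op op | S Q; P -> op | S | S op

Generating nonterminals: {P, Q, S, U}.
Reachable from S after that: {P, Q, S}.
Removed useless symbols: {R, U} and every production mentioning them.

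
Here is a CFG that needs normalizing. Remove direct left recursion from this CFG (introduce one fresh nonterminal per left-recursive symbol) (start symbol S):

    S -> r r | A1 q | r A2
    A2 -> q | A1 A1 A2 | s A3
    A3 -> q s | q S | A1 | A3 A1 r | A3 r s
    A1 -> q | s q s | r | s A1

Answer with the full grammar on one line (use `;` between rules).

S -> r r | A1 q | r A2; A2 -> q | A1 A1 A2 | s A3; A3 -> q s A3' | q S A3' | A1 A3'; A1 -> q | s q s | r | s A1; A3' -> A1 r A3' | r s A3' | ε

A3 is directly left-recursive.
For A3: α = {A1 r, r s}, β = {q s, q S, A1}. Rewrite as A3 → β A3' and A3' → α A3' | ε.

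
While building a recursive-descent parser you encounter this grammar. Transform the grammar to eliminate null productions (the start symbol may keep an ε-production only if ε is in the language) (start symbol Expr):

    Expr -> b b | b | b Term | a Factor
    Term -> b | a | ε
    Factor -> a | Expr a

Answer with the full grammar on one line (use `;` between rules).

Nullable nonterminals: {Term}.
ε ∉ L(G), so no ε-production is kept.

Expr -> b b | b | b Term | a Factor; Term -> b | a; Factor -> a | Expr a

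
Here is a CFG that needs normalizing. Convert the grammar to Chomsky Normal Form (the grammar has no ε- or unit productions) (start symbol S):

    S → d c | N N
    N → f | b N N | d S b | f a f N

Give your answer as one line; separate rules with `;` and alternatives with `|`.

S → X1 X2 | N N; N → f | X3 Y1 | X1 Y2 | X4 Y3; X1 → d; X2 → c; X3 → b; X4 → f; X5 → a; Y1 → N N; Y2 → S X3; Y3 → X5 Y4; Y4 → X4 N

Introduce a nonterminal for each terminal appearing in a rule of length ≥ 2: X1 → d, X2 → c, X3 → b, X4 → f, X5 → a.
Binarize each right-hand side of length ≥ 3 by chaining fresh nonterminals (Y1, Y2, …): affected rules were N → X3 N N; N → X1 S X3; N → X4 X5 X4 N.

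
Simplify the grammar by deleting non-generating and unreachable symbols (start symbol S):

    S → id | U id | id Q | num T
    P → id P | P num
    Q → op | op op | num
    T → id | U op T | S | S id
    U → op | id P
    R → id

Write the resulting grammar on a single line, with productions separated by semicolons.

S → id | U id | id Q | num T; Q → op | op op | num; T → id | U op T | S | S id; U → op

Generating nonterminals: {Q, R, S, T, U}.
Reachable from S after that: {Q, S, T, U}.
Removed useless symbols: {P, R} and every production mentioning them.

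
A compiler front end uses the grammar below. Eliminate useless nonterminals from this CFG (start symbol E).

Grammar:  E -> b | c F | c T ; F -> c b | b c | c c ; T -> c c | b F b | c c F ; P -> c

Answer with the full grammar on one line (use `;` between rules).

E -> b | c F | c T; F -> c b | b c | c c; T -> c c | b F b | c c F

Generating nonterminals: {E, F, P, T}.
Reachable from E after that: {E, F, T}.
Removed useless symbols: {P} and every production mentioning them.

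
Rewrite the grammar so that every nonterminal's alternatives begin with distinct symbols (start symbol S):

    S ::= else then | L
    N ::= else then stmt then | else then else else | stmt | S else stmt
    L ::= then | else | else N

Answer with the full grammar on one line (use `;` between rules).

N has alternatives sharing prefix 'else then': factor to N → else then N' with N' → stmt then | else else.
L has alternatives sharing prefix 'else': factor to L → else L' with L' → ε | N.

S ::= else then | L; N ::= stmt | S else stmt | else then N'; L ::= then | else L'; N' ::= stmt then | else else; L' ::= ε | N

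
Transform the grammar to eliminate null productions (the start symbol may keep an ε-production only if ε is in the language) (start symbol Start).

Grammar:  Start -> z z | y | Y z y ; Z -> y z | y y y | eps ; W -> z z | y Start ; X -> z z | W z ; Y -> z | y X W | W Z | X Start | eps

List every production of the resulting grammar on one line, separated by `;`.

The nullable symbols are {Y, Z}.
ε ∉ L(G), so no ε-production is kept.
Expand every rule over subsets of its nullable positions: Start → Y z y gives Y z y | z y. Y → W Z gives W Z | W.

Start -> z z | y | Y z y | z y; Z -> y z | y y y; W -> z z | y Start; X -> z z | W z; Y -> z | y X W | W Z | W | X Start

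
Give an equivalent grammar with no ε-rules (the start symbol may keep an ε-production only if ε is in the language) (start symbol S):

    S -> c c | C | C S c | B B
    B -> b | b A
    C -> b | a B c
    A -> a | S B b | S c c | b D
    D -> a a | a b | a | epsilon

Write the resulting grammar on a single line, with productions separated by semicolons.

S -> c c | C | C S c | B B; B -> b | b A; C -> b | a B c; A -> a | S B b | S c c | b D | b; D -> a a | a b | a

The nullable symbols are {D}.
ε ∉ L(G), so no ε-production is kept.
Expand every rule over subsets of its nullable positions: A → b D gives b D | b.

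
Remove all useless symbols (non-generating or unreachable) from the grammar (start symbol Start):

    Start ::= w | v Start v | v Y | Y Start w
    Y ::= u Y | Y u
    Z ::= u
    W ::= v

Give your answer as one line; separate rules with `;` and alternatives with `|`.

Start ::= w | v Start v

Generating nonterminals: {Start, W, Z}.
Reachable from Start after that: {Start}.
Removed useless symbols: {W, Y, Z} and every production mentioning them.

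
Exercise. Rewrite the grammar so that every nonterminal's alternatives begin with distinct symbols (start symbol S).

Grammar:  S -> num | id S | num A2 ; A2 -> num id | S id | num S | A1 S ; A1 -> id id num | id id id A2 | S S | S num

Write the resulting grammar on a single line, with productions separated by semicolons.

S -> id S | num S'; A2 -> S id | A1 S | num A2'; A1 -> id id A1' | S A1''; S' -> ε | A2; A2' -> id | S; A1' -> num | id A2; A1'' -> S | num

S has alternatives sharing prefix 'num': factor to S → num S' with S' → ε | A2.
A2 has alternatives sharing prefix 'num': factor to A2 → num A2' with A2' → id | S.
A1 has alternatives sharing prefix 'id id': factor to A1 → id id A1' with A1' → num | id A2.
A1 has alternatives sharing prefix 'S': factor to A1 → S A1'' with A1'' → S | num.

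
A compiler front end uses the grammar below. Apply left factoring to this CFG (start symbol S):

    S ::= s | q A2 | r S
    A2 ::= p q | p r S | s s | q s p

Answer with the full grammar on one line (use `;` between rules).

A2 has alternatives sharing prefix 'p': factor to A2 → p A2' with A2' → q | r S.

S ::= s | q A2 | r S; A2 ::= s s | q s p | p A2'; A2' ::= q | r S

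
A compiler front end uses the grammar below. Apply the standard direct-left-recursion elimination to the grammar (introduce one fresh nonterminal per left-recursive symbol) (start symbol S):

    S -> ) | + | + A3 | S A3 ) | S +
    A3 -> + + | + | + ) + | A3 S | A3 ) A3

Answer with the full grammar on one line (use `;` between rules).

S -> ) S' | + S' | + A3 S'; A3 -> + + A3' | + A3' | + ) + A3'; S' -> A3 ) S' | + S' | ε; A3' -> S A3' | ) A3 A3' | ε

Directly left-recursive nonterminals: S, A3.
For S: α = {A3 ), +}, β = {), +, + A3}. Rewrite as S → β S' and S' → α S' | ε.
For A3: α = {S, ) A3}, β = {+ +, +, + ) +}. Rewrite as A3 → β A3' and A3' → α A3' | ε.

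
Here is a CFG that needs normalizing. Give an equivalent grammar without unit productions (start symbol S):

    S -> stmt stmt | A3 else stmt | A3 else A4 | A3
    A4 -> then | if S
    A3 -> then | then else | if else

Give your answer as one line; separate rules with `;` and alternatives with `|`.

S -> stmt stmt | A3 else stmt | A3 else A4 | then | then else | if else; A4 -> then | if S; A3 -> then | then else | if else

Unit pairs: S ⇒* {A3}.
For each unit pair (A, B), copy every non-unit production of B to A, then drop all unit productions.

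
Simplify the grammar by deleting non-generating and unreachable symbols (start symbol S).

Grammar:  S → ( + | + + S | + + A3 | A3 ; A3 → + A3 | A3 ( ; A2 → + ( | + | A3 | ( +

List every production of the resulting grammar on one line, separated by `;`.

Generating nonterminals: {A2, S}.
Reachable from S after that: {S}.
Removed useless symbols: {A2, A3} and every production mentioning them.

S → ( + | + + S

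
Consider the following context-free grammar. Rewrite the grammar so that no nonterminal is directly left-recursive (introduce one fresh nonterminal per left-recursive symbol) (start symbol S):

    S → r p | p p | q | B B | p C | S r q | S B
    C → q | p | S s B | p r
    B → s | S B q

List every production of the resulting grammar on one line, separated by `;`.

Directly left-recursive nonterminal: S.
For S: α = {r q, B}, β = {r p, p p, q, B B, p C}. Rewrite as S → β S' and S' → α S' | ε.

S → r p S' | p p S' | q S' | B B S' | p C S'; C → q | p | S s B | p r; B → s | S B q; S' → r q S' | B S' | ε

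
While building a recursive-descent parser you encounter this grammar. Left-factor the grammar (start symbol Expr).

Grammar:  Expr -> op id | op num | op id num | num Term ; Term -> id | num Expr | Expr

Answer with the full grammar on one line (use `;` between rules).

Expr has alternatives sharing prefix 'op': factor to Expr → op Expr1 with Expr1 → id | num | id num.
Expr1 has alternatives sharing prefix 'id': factor to Expr1 → id Expr11 with Expr11 → ε | num.

Expr -> num Term | op Expr1; Term -> id | num Expr | Expr; Expr1 -> num | id Expr11; Expr11 -> eps | num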